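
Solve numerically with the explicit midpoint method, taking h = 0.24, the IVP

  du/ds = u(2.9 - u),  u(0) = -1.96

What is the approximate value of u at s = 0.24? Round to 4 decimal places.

Midpoint: k1 = f(s_n, u_n); k2 = f(s_n + h/2, u_n + (h/2)·k1); u_{n+1} = u_n + h·k2.
s=0.000000, u=-1.960000:
  k1 = f(0.000000, -1.960000) = -9.525600
  k2 = f(0.120000, -3.103072) = -18.627965
  u ← -1.960000 + 0.24·(-18.627965) = -6.430712
u(0.24) ≈ -6.4307

-6.4307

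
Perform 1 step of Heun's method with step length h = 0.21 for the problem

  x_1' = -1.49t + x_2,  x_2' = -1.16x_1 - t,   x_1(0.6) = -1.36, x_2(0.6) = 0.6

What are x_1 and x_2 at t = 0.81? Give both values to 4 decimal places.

Heun on (x_1,x_2): k1 = f(t_n, state_n); k2 = f(t_n + h, state_n + h·k1); state_{n+1} = state_n + (h/2)·(k1 + k2).
0.600000: (-1.360000, 0.600000)
  k1 = (-0.294000, 0.977600)
  predictor → (-1.421740, 0.805296)
  k2 = (-0.401604, 0.839218)
  → (-1.433038, 0.790766)
(x_1(0.81), x_2(0.81)) ≈ (-1.4330, 0.7908)

-1.4330, 0.7908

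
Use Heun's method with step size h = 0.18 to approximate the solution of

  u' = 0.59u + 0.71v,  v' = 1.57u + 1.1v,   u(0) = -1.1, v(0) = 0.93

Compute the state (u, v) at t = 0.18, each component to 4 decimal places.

Heun on (u,v): k1 = f(t_n, state_n); k2 = f(t_n + h, state_n + h·k1); state_{n+1} = state_n + (h/2)·(k1 + k2).
0.000000: (-1.100000, 0.930000)
  k1 = (0.011300, -0.704000)
  predictor → (-1.097966, 0.803280)
  k2 = (-0.077471, -0.840199)
  → (-1.105955, 0.791022)
(u(0.18), v(0.18)) ≈ (-1.1060, 0.7910)

-1.1060, 0.7910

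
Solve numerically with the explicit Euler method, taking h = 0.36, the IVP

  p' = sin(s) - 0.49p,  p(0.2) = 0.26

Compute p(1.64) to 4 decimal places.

0.8701

Euler: p_{n+1} = p_n + h·f(s_n, p_n).
s=0.200000, p=0.260000: f=0.071269 → p ← 0.260000 + 0.36·0.071269 = 0.285657
s=0.560000, p=0.285657: f=0.391214 → p ← 0.285657 + 0.36·0.391214 = 0.426494
s=0.920000, p=0.426494: f=0.586620 → p ← 0.426494 + 0.36·0.586620 = 0.637677
s=1.280000, p=0.637677: f=0.645554 → p ← 0.637677 + 0.36·0.645554 = 0.870077
p(1.64) ≈ 0.8701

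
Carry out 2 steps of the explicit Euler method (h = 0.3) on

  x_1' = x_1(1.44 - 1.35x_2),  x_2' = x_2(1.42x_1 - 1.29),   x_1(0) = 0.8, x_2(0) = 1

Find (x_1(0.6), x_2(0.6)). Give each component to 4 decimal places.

0.8592, 0.9185

Euler on (x_1,x_2): x_1_{n+1} = x_1_n + h·x_1', x_2_{n+1} = x_2_n + h·x_2'.
0.000000: (0.800000, 1.000000); f=(0.072000, -0.154000) → (0.821600, 0.953800)
0.300000: (0.821600, 0.953800); f=(0.125187, -0.117630) → (0.859156, 0.918511)
(x_1(0.6), x_2(0.6)) ≈ (0.8592, 0.9185)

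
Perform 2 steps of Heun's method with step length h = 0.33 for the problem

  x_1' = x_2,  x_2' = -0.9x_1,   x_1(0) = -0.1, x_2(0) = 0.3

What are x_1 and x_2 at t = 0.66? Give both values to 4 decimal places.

0.1077, 0.2984

Heun on (x_1,x_2): k1 = f(t_n, state_n); k2 = f(t_n + h, state_n + h·k1); state_{n+1} = state_n + (h/2)·(k1 + k2).
0.000000: (-0.100000, 0.300000)
  k1 = (0.300000, 0.090000)
  predictor → (-0.001000, 0.329700)
  k2 = (0.329700, 0.000900)
  → (0.003900, 0.314999)
0.330000: (0.003900, 0.314999)
  k1 = (0.314999, -0.003510)
  predictor → (0.107850, 0.313840)
  k2 = (0.313840, -0.097065)
  → (0.107659, 0.298404)
(x_1(0.66), x_2(0.66)) ≈ (0.1077, 0.2984)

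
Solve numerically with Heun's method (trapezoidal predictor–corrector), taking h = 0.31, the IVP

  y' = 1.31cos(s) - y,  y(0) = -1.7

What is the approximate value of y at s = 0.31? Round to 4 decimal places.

Heun: k1 = f(s_n, y_n); k2 = f(s_n + h, y_n + h·k1); y_{n+1} = y_n + (h/2)·(k1 + k2).
s=0.000000, y=-1.700000:
  k1 = f(0.000000, -1.700000) = 3.010000
  k2 = f(0.310000, -0.766900) = 2.014457
  y ← -1.700000 + (0.31/2)·(3.010000 + 2.014457) = -0.921209
y(0.31) ≈ -0.9212

-0.9212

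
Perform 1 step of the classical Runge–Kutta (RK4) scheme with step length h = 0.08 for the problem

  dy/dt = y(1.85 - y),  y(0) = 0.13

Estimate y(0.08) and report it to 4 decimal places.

0.1491

RK4: k1 = f(t_n, y_n); k2 = f(t_n + h/2, y_n + (h/2)·k1); k3 = f(t_n + h/2, y_n + (h/2)·k2); k4 = f(t_n + h, y_n + h·k3); y_{n+1} = y_n + (h/6)·(k1 + 2k2 + 2k3 + k4).
t=0.000000, y=0.130000:
  k1 = f(0.000000, 0.130000) = 0.223600
  k2 = f(0.040000, 0.138944) = 0.237741
  k3 = f(0.040000, 0.139510) = 0.238630
  k4 = f(0.080000, 0.149090) = 0.253589
  y ← 0.130000 + (0.08/6)·(k1 + 2k2 + 2k3 + k4) = 0.149066
y(0.08) ≈ 0.1491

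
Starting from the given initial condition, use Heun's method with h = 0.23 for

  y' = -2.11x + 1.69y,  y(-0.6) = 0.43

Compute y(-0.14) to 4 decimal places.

1.5081

Heun: k1 = f(x_n, y_n); k2 = f(x_n + h, y_n + h·k1); y_{n+1} = y_n + (h/2)·(k1 + k2).
x=-0.600000, y=0.430000:
  k1 = f(-0.600000, 0.430000) = 1.992700
  k2 = f(-0.370000, 0.888321) = 2.281962
  y ← 0.430000 + (0.23/2)·(1.992700 + 2.281962) = 0.921586
x=-0.370000, y=0.921586:
  k1 = f(-0.370000, 0.921586) = 2.338181
  k2 = f(-0.140000, 1.459368) = 2.761731
  y ← 0.921586 + (0.23/2)·(2.338181 + 2.761731) = 1.508076
y(-0.14) ≈ 1.5081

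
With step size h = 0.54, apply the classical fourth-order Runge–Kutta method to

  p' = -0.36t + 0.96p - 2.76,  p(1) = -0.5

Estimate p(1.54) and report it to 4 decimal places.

-3.1090

RK4: k1 = f(t_n, p_n); k2 = f(t_n + h/2, p_n + (h/2)·k1); k3 = f(t_n + h/2, p_n + (h/2)·k2); k4 = f(t_n + h, p_n + h·k3); p_{n+1} = p_n + (h/6)·(k1 + 2k2 + 2k3 + k4).
t=1.000000, p=-0.500000:
  k1 = f(1.000000, -0.500000) = -3.600000
  k2 = f(1.270000, -1.472000) = -4.630320
  k3 = f(1.270000, -1.750186) = -4.897379
  k4 = f(1.540000, -3.144585) = -6.333201
  p ← -0.500000 + (0.54/6)·(k1 + 2k2 + 2k3 + k4) = -3.108974
p(1.54) ≈ -3.1090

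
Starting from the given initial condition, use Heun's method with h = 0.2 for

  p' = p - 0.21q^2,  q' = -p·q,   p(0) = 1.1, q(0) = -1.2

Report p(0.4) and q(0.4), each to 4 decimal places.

Heun on (p,q): k1 = f(t_n, state_n); k2 = f(t_n + h, state_n + h·k1); state_{n+1} = state_n + (h/2)·(k1 + k2).
0.000000: (1.100000, -1.200000)
  k1 = (0.797600, 1.320000)
  predictor → (1.259520, -0.936000)
  k2 = (1.075540, 1.178911)
  → (1.287314, -0.950109)
0.200000: (1.287314, -0.950109)
  k1 = (1.097746, 1.223089)
  predictor → (1.506863, -0.705491)
  k2 = (1.402342, 1.063079)
  → (1.537323, -0.721492)
(p(0.4), q(0.4)) ≈ (1.5373, -0.7215)

1.5373, -0.7215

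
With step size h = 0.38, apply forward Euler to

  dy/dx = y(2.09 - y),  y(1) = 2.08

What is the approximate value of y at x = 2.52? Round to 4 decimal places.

2.0900

Euler: y_{n+1} = y_n + h·f(x_n, y_n).
x=1.000000, y=2.080000: f=0.020800 → y ← 2.080000 + 0.38·0.020800 = 2.087904
x=1.380000, y=2.087904: f=0.004376 → y ← 2.087904 + 0.38·0.004376 = 2.089567
x=1.760000, y=2.089567: f=0.000905 → y ← 2.089567 + 0.38·0.000905 = 2.089911
x=2.140000, y=2.089911: f=0.000186 → y ← 2.089911 + 0.38·0.000186 = 2.089982
y(2.52) ≈ 2.0900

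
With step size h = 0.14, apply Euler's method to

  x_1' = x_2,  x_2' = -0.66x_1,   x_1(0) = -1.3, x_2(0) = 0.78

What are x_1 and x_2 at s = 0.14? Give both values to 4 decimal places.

-1.1908, 0.9001

Euler on (x_1,x_2): x_1_{n+1} = x_1_n + h·x_1', x_2_{n+1} = x_2_n + h·x_2'.
0.000000: (-1.300000, 0.780000); f=(0.780000, 0.858000) → (-1.190800, 0.900120)
(x_1(0.14), x_2(0.14)) ≈ (-1.1908, 0.9001)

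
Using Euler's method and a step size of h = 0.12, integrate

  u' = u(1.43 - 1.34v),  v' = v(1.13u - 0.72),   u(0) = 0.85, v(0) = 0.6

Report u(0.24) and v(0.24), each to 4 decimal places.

Euler on (u,v): u_{n+1} = u_n + h·u', v_{n+1} = v_n + h·v'.
0.000000: (0.850000, 0.600000); f=(0.532100, 0.144300) → (0.913852, 0.617316)
0.120000: (0.913852, 0.617316); f=(0.550867, 0.193006) → (0.979956, 0.640477)
(u(0.24), v(0.24)) ≈ (0.9800, 0.6405)

0.9800, 0.6405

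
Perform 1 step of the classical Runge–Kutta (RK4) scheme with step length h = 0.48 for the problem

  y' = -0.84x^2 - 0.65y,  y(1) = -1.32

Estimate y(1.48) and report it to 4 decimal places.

RK4: k1 = f(x_n, y_n); k2 = f(x_n + h/2, y_n + (h/2)·k1); k3 = f(x_n + h/2, y_n + (h/2)·k2); k4 = f(x_n + h, y_n + h·k3); y_{n+1} = y_n + (h/6)·(k1 + 2k2 + 2k3 + k4).
x=1.000000, y=-1.320000:
  k1 = f(1.000000, -1.320000) = 0.018000
  k2 = f(1.240000, -1.315680) = -0.436392
  k3 = f(1.240000, -1.424734) = -0.365507
  k4 = f(1.480000, -1.495443) = -0.867898
  y ← -1.320000 + (0.48/6)·(k1 + 2k2 + 2k3 + k4) = -1.516296
y(1.48) ≈ -1.5163

-1.5163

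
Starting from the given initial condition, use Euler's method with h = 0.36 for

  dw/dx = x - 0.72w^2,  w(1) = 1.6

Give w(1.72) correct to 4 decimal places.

1.3504

Euler: w_{n+1} = w_n + h·f(x_n, w_n).
x=1.000000, w=1.600000: f=-0.843200 → w ← 1.600000 + 0.36·(-0.843200) = 1.296448
x=1.360000, w=1.296448: f=0.149840 → w ← 1.296448 + 0.36·0.149840 = 1.350390
w(1.72) ≈ 1.3504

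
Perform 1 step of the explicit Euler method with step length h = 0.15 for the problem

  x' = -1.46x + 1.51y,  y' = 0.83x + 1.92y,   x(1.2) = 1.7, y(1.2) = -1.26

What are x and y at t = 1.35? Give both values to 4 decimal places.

1.0423, -1.4112

Euler on (x,y): x_{n+1} = x_n + h·x', y_{n+1} = y_n + h·y'.
1.200000: (1.700000, -1.260000); f=(-4.384600, -1.008200) → (1.042310, -1.411230)
(x(1.35), y(1.35)) ≈ (1.0423, -1.4112)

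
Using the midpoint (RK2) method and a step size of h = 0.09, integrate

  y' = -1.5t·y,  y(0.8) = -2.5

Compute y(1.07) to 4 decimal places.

-1.7116

Midpoint: k1 = f(t_n, y_n); k2 = f(t_n + h/2, y_n + (h/2)·k1); y_{n+1} = y_n + h·k2.
t=0.800000, y=-2.500000:
  k1 = f(0.800000, -2.500000) = 3.000000
  k2 = f(0.845000, -2.365000) = 2.997638
  y ← -2.500000 + 0.09·2.997638 = -2.230213
t=0.890000, y=-2.230213:
  k1 = f(0.890000, -2.230213) = 2.977334
  k2 = f(0.935000, -2.096233) = 2.939966
  y ← -2.230213 + 0.09·2.939966 = -1.965616
t=0.980000, y=-1.965616:
  k1 = f(0.980000, -1.965616) = 2.889455
  k2 = f(1.025000, -1.835590) = 2.822220
  y ← -1.965616 + 0.09·2.822220 = -1.711616
y(1.07) ≈ -1.7116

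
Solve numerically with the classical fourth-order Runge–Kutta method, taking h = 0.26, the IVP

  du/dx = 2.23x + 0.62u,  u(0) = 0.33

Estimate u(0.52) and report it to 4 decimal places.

0.7922

RK4: k1 = f(x_n, u_n); k2 = f(x_n + h/2, u_n + (h/2)·k1); k3 = f(x_n + h/2, u_n + (h/2)·k2); k4 = f(x_n + h, u_n + h·k3); u_{n+1} = u_n + (h/6)·(k1 + 2k2 + 2k3 + k4).
x=0.000000, u=0.330000:
  k1 = f(0.000000, 0.330000) = 0.204600
  k2 = f(0.130000, 0.356598) = 0.510991
  k3 = f(0.130000, 0.396429) = 0.535686
  k4 = f(0.260000, 0.469278) = 0.870753
  u ← 0.330000 + (0.26/6)·(k1 + 2k2 + 2k3 + k4) = 0.467311
x=0.260000, u=0.467311:
  k1 = f(0.260000, 0.467311) = 0.869533
  k2 = f(0.390000, 0.580350) = 1.229517
  k3 = f(0.390000, 0.627148) = 1.258532
  k4 = f(0.520000, 0.794529) = 1.652208
  u ← 0.467311 + (0.26/6)·(k1 + 2k2 + 2k3 + k4) = 0.792217
u(0.52) ≈ 0.7922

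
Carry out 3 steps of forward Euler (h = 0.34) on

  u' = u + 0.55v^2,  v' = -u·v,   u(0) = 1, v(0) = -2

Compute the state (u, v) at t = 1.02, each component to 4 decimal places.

Euler on (u,v): u_{n+1} = u_n + h·u', v_{n+1} = v_n + h·v'.
0.000000: (1.000000, -2.000000); f=(3.200000, 2.000000) → (2.088000, -1.320000)
0.340000: (2.088000, -1.320000); f=(3.046320, 2.756160) → (3.123749, -0.382906)
0.680000: (3.123749, -0.382906); f=(3.204388, 1.196101) → (4.213241, 0.023769)
(u(1.02), v(1.02)) ≈ (4.2132, 0.0238)

4.2132, 0.0238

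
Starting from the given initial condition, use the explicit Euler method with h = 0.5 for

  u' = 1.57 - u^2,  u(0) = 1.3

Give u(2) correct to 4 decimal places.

1.2532

Euler: u_{n+1} = u_n + h·f(s_n, u_n).
s=0.000000, u=1.300000: f=-0.120000 → u ← 1.300000 + 0.5·(-0.120000) = 1.240000
s=0.500000, u=1.240000: f=0.032400 → u ← 1.240000 + 0.5·0.032400 = 1.256200
s=1.000000, u=1.256200: f=-0.008038 → u ← 1.256200 + 0.5·(-0.008038) = 1.252181
s=1.500000, u=1.252181: f=0.002043 → u ← 1.252181 + 0.5·0.002043 = 1.253202
u(2) ≈ 1.2532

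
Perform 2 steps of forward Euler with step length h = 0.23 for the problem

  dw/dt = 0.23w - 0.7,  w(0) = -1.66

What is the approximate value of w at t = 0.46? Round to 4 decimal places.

Euler: w_{n+1} = w_n + h·f(t_n, w_n).
t=0.000000, w=-1.660000: f=-1.081800 → w ← -1.660000 + 0.23·(-1.081800) = -1.908814
t=0.230000, w=-1.908814: f=-1.139027 → w ← -1.908814 + 0.23·(-1.139027) = -2.170790
w(0.46) ≈ -2.1708

-2.1708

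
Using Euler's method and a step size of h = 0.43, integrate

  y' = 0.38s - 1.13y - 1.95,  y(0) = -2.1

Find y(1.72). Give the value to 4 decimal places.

Euler: y_{n+1} = y_n + h·f(s_n, y_n).
s=0.000000, y=-2.100000: f=0.423000 → y ← -2.100000 + 0.43·0.423000 = -1.918110
s=0.430000, y=-1.918110: f=0.380864 → y ← -1.918110 + 0.43·0.380864 = -1.754338
s=0.860000, y=-1.754338: f=0.359202 → y ← -1.754338 + 0.43·0.359202 = -1.599881
s=1.290000, y=-1.599881: f=0.348066 → y ← -1.599881 + 0.43·0.348066 = -1.450213
y(1.72) ≈ -1.4502

-1.4502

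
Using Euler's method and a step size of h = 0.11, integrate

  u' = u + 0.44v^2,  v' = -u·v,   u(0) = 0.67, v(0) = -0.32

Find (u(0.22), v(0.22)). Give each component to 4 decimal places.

Euler on (u,v): u_{n+1} = u_n + h·u', v_{n+1} = v_n + h·v'.
0.000000: (0.670000, -0.320000); f=(0.715056, 0.214400) → (0.748656, -0.296416)
0.110000: (0.748656, -0.296416); f=(0.787316, 0.221914) → (0.835261, -0.272005)
(u(0.22), v(0.22)) ≈ (0.8353, -0.2720)

0.8353, -0.2720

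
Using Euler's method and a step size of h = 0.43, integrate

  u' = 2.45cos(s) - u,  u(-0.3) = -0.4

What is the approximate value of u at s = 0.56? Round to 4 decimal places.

1.4883

Euler: u_{n+1} = u_n + h·f(s_n, u_n).
s=-0.300000, u=-0.400000: f=2.740574 → u ← -0.400000 + 0.43·2.740574 = 0.778447
s=0.130000, u=0.778447: f=1.650880 → u ← 0.778447 + 0.43·1.650880 = 1.488325
u(0.56) ≈ 1.4883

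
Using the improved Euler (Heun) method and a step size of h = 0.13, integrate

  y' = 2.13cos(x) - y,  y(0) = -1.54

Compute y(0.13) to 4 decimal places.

Heun: k1 = f(x_n, y_n); k2 = f(x_n + h, y_n + h·k1); y_{n+1} = y_n + (h/2)·(k1 + k2).
x=0.000000, y=-1.540000:
  k1 = f(0.000000, -1.540000) = 3.670000
  k2 = f(0.130000, -1.062900) = 3.174927
  y ← -1.540000 + (0.13/2)·(3.670000 + 3.174927) = -1.095080
y(0.13) ≈ -1.0951

-1.0951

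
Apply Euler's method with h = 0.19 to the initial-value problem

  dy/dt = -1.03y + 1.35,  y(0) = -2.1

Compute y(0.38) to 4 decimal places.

Euler: y_{n+1} = y_n + h·f(t_n, y_n).
t=0.000000, y=-2.100000: f=3.513000 → y ← -2.100000 + 0.19·3.513000 = -1.432530
t=0.190000, y=-1.432530: f=2.825506 → y ← -1.432530 + 0.19·2.825506 = -0.895684
y(0.38) ≈ -0.8957

-0.8957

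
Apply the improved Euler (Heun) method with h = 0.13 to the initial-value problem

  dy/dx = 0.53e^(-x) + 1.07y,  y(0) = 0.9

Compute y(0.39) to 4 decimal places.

1.5798

Heun: k1 = f(x_n, y_n); k2 = f(x_n + h, y_n + h·k1); y_{n+1} = y_n + (h/2)·(k1 + k2).
x=0.000000, y=0.900000:
  k1 = f(0.000000, 0.900000) = 1.493000
  k2 = f(0.130000, 1.094090) = 1.636067
  y ← 0.900000 + (0.13/2)·(1.493000 + 1.636067) = 1.103389
x=0.130000, y=1.103389:
  k1 = f(0.130000, 1.103389) = 1.646017
  k2 = f(0.260000, 1.317372) = 1.818245
  y ← 1.103389 + (0.13/2)·(1.646017 + 1.818245) = 1.328566
x=0.260000, y=1.328566:
  k1 = f(0.260000, 1.328566) = 1.830223
  k2 = f(0.390000, 1.566495) = 2.034990
  y ← 1.328566 + (0.13/2)·(1.830223 + 2.034990) = 1.579805
y(0.39) ≈ 1.5798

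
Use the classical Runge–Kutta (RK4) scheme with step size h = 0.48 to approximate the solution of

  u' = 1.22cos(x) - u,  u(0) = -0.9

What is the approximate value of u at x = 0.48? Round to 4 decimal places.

RK4: k1 = f(x_n, u_n); k2 = f(x_n + h/2, u_n + (h/2)·k1); k3 = f(x_n + h/2, u_n + (h/2)·k2); k4 = f(x_n + h, u_n + h·k3); u_{n+1} = u_n + (h/6)·(k1 + 2k2 + 2k3 + k4).
x=0.000000, u=-0.900000:
  k1 = f(0.000000, -0.900000) = 2.120000
  k2 = f(0.240000, -0.391200) = 1.576232
  k3 = f(0.240000, -0.521704) = 1.706737
  k4 = f(0.480000, -0.080766) = 1.162900
  u ← -0.900000 + (0.48/6)·(k1 + 2k2 + 2k3 + k4) = -0.112093
u(0.48) ≈ -0.1121

-0.1121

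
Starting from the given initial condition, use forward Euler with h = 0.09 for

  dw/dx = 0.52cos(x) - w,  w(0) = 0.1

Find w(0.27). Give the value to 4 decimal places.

0.2026

Euler: w_{n+1} = w_n + h·f(x_n, w_n).
x=0.000000, w=0.100000: f=0.420000 → w ← 0.100000 + 0.09·0.420000 = 0.137800
x=0.090000, w=0.137800: f=0.380095 → w ← 0.137800 + 0.09·0.380095 = 0.172009
x=0.180000, w=0.172009: f=0.339590 → w ← 0.172009 + 0.09·0.339590 = 0.202572
w(0.27) ≈ 0.2026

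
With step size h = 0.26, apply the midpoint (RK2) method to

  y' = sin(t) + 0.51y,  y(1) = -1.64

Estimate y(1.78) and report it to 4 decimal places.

-1.5263

Midpoint: k1 = f(t_n, y_n); k2 = f(t_n + h/2, y_n + (h/2)·k1); y_{n+1} = y_n + h·k2.
t=1.000000, y=-1.640000:
  k1 = f(1.000000, -1.640000) = 0.005071
  k2 = f(1.130000, -1.639341) = 0.068348
  y ← -1.640000 + 0.26·0.068348 = -1.622229
t=1.260000, y=-1.622229:
  k1 = f(1.260000, -1.622229) = 0.124753
  k2 = f(1.390000, -1.606011) = 0.164635
  y ← -1.622229 + 0.26·0.164635 = -1.579424
t=1.520000, y=-1.579424:
  k1 = f(1.520000, -1.579424) = 0.193204
  k2 = f(1.650000, -1.554308) = 0.204168
  y ← -1.579424 + 0.26·0.204168 = -1.526341
y(1.78) ≈ -1.5263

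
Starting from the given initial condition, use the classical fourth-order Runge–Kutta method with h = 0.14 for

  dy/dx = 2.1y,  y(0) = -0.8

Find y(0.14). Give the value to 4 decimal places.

-1.0734

RK4: k1 = f(x_n, y_n); k2 = f(x_n + h/2, y_n + (h/2)·k1); k3 = f(x_n + h/2, y_n + (h/2)·k2); k4 = f(x_n + h, y_n + h·k3); y_{n+1} = y_n + (h/6)·(k1 + 2k2 + 2k3 + k4).
x=0.000000, y=-0.800000:
  k1 = f(0.000000, -0.800000) = -1.680000
  k2 = f(0.070000, -0.917600) = -1.926960
  k3 = f(0.070000, -0.934887) = -1.963263
  k4 = f(0.140000, -1.074857) = -2.257199
  y ← -0.800000 + (0.14/6)·(k1 + 2k2 + 2k3 + k4) = -1.073412
y(0.14) ≈ -1.0734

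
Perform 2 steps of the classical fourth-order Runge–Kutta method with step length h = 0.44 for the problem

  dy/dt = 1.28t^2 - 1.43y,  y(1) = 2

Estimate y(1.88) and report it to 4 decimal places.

2.1090

RK4: k1 = f(t_n, y_n); k2 = f(t_n + h/2, y_n + (h/2)·k1); k3 = f(t_n + h/2, y_n + (h/2)·k2); k4 = f(t_n + h, y_n + h·k3); y_{n+1} = y_n + (h/6)·(k1 + 2k2 + 2k3 + k4).
t=1.000000, y=2.000000:
  k1 = f(1.000000, 2.000000) = -1.580000
  k2 = f(1.220000, 1.652400) = -0.457780
  k3 = f(1.220000, 1.899288) = -0.810830
  k4 = f(1.440000, 1.643235) = 0.304382
  y ← 2.000000 + (0.44/6)·(k1 + 2k2 + 2k3 + k4) = 1.720392
t=1.440000, y=1.720392:
  k1 = f(1.440000, 1.720392) = 0.194048
  k2 = f(1.660000, 1.763082) = 1.005960
  k3 = f(1.660000, 1.941703) = 0.750533
  k4 = f(1.880000, 2.050626) = 1.591637
  y ← 1.720392 + (0.44/6)·(k1 + 2k2 + 2k3 + k4) = 2.108961
y(1.88) ≈ 2.1090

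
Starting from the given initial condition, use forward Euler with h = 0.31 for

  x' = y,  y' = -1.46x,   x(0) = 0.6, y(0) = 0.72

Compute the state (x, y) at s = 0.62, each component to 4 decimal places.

0.9622, 0.0759

Euler on (x,y): x_{n+1} = x_n + h·x', y_{n+1} = y_n + h·y'.
0.000000: (0.600000, 0.720000); f=(0.720000, -0.876000) → (0.823200, 0.448440)
0.310000: (0.823200, 0.448440); f=(0.448440, -1.201872) → (0.962216, 0.075860)
(x(0.62), y(0.62)) ≈ (0.9622, 0.0759)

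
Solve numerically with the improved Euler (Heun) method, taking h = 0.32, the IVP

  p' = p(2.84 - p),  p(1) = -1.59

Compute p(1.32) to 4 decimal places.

-6.8279

Heun: k1 = f(t_n, p_n); k2 = f(t_n + h, p_n + h·k1); p_{n+1} = p_n + (h/2)·(k1 + k2).
t=1.000000, p=-1.590000:
  k1 = f(1.000000, -1.590000) = -7.043700
  k2 = f(1.320000, -3.843984) = -25.693128
  p ← -1.590000 + (0.32/2)·(-7.043700 + (-25.693128)) = -6.827892
p(1.32) ≈ -6.8279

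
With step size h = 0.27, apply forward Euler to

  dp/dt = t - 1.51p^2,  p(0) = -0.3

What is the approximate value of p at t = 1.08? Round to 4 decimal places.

-0.0016

Euler: p_{n+1} = p_n + h·f(t_n, p_n).
t=0.000000, p=-0.300000: f=-0.135900 → p ← -0.300000 + 0.27·(-0.135900) = -0.336693
t=0.270000, p=-0.336693: f=0.098823 → p ← -0.336693 + 0.27·0.098823 = -0.310011
t=0.540000, p=-0.310011: f=0.394879 → p ← -0.310011 + 0.27·0.394879 = -0.203393
t=0.810000, p=-0.203393: f=0.747533 → p ← -0.203393 + 0.27·0.747533 = -0.001560
p(1.08) ≈ -0.0016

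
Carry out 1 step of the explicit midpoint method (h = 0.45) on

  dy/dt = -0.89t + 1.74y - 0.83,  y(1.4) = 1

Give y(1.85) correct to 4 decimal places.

0.6995

Midpoint: k1 = f(t_n, y_n); k2 = f(t_n + h/2, y_n + (h/2)·k1); y_{n+1} = y_n + h·k2.
t=1.400000, y=1.000000:
  k1 = f(1.400000, 1.000000) = -0.336000
  k2 = f(1.625000, 0.924400) = -0.667794
  y ← 1.000000 + 0.45·(-0.667794) = 0.699493
y(1.85) ≈ 0.6995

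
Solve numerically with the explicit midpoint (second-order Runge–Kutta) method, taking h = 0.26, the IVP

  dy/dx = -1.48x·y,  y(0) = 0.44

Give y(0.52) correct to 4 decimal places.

0.3584

Midpoint: k1 = f(x_n, y_n); k2 = f(x_n + h/2, y_n + (h/2)·k1); y_{n+1} = y_n + h·k2.
x=0.000000, y=0.440000:
  k1 = f(0.000000, 0.440000) = 0.000000
  k2 = f(0.130000, 0.440000) = -0.084656
  y ← 0.440000 + 0.26·(-0.084656) = 0.417989
x=0.260000, y=0.417989:
  k1 = f(0.260000, 0.417989) = -0.160842
  k2 = f(0.390000, 0.397080) = -0.229195
  y ← 0.417989 + 0.26·(-0.229195) = 0.358399
y(0.52) ≈ 0.3584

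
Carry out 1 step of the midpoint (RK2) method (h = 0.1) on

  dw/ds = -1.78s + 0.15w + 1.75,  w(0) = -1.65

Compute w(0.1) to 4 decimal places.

-1.5075

Midpoint: k1 = f(s_n, w_n); k2 = f(s_n + h/2, w_n + (h/2)·k1); w_{n+1} = w_n + h·k2.
s=0.000000, w=-1.650000:
  k1 = f(0.000000, -1.650000) = 1.502500
  k2 = f(0.050000, -1.574875) = 1.424769
  w ← -1.650000 + 0.1·1.424769 = -1.507523
w(0.1) ≈ -1.5075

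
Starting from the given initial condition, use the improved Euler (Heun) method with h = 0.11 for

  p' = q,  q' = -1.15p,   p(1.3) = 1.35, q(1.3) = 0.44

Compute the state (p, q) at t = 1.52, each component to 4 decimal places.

Heun on (p,q): k1 = f(t_n, state_n); k2 = f(t_n + h, state_n + h·k1); state_{n+1} = state_n + (h/2)·(k1 + k2).
1.300000: (1.350000, 0.440000)
  k1 = (0.440000, -1.552500)
  predictor → (1.398400, 0.269225)
  k2 = (0.269225, -1.608160)
  → (1.389007, 0.266164)
1.410000: (1.389007, 0.266164)
  k1 = (0.266164, -1.597358)
  predictor → (1.418285, 0.090454)
  k2 = (0.090454, -1.631028)
  → (1.408621, 0.088602)
(p(1.52), q(1.52)) ≈ (1.4086, 0.0886)

1.4086, 0.0886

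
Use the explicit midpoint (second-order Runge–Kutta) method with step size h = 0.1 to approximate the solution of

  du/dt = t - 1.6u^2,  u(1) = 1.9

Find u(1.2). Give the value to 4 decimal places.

Midpoint: k1 = f(t_n, u_n); k2 = f(t_n + h/2, u_n + (h/2)·k1); u_{n+1} = u_n + h·k2.
t=1.000000, u=1.900000:
  k1 = f(1.000000, 1.900000) = -4.776000
  k2 = f(1.050000, 1.661200) = -3.365337
  u ← 1.900000 + 0.1·(-3.365337) = 1.563466
t=1.100000, u=1.563466:
  k1 = f(1.100000, 1.563466) = -2.811083
  k2 = f(1.150000, 1.422912) = -2.089486
  u ← 1.563466 + 0.1·(-2.089486) = 1.354518
u(1.2) ≈ 1.3545

1.3545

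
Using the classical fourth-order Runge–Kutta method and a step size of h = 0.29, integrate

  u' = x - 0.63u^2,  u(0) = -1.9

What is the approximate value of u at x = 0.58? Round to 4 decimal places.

-5.6233

RK4: k1 = f(x_n, u_n); k2 = f(x_n + h/2, u_n + (h/2)·k1); k3 = f(x_n + h/2, u_n + (h/2)·k2); k4 = f(x_n + h, u_n + h·k3); u_{n+1} = u_n + (h/6)·(k1 + 2k2 + 2k3 + k4).
x=0.000000, u=-1.900000:
  k1 = f(0.000000, -1.900000) = -2.274300
  k2 = f(0.145000, -2.229773) = -2.987291
  k3 = f(0.145000, -2.333157) = -3.284482
  k4 = f(0.290000, -2.852500) = -4.836156
  u ← -1.900000 + (0.29/6)·(k1 + 2k2 + 2k3 + k4) = -2.849943
x=0.290000, u=-2.849943:
  k1 = f(0.290000, -2.849943) = -4.826972
  k2 = f(0.435000, -3.549854) = -7.503923
  k3 = f(0.435000, -3.938012) = -9.335002
  k4 = f(0.580000, -5.557094) = -18.875216
  u ← -2.849943 + (0.29/6)·(k1 + 2k2 + 2k3 + k4) = -5.623312
u(0.58) ≈ -5.6233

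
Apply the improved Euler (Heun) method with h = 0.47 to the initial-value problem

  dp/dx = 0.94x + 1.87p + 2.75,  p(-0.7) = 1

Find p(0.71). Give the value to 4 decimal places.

25.6515

Heun: k1 = f(x_n, p_n); k2 = f(x_n + h, p_n + h·k1); p_{n+1} = p_n + (h/2)·(k1 + k2).
x=-0.700000, p=1.000000:
  k1 = f(-0.700000, 1.000000) = 3.962000
  k2 = f(-0.230000, 2.862140) = 7.886002
  p ← 1.000000 + (0.47/2)·(3.962000 + 7.886002) = 3.784280
x=-0.230000, p=3.784280:
  k1 = f(-0.230000, 3.784280) = 9.610404
  k2 = f(0.240000, 8.301170) = 18.498789
  p ← 3.784280 + (0.47/2)·(9.610404 + 18.498789) = 10.389941
x=0.240000, p=10.389941:
  k1 = f(0.240000, 10.389941) = 22.404789
  k2 = f(0.710000, 20.920192) = 42.538159
  p ← 10.389941 + (0.47/2)·(22.404789 + 42.538159) = 25.651534
p(0.71) ≈ 25.6515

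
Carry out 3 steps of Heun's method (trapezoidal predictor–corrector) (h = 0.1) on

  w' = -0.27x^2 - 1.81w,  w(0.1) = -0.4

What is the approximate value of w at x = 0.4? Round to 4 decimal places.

Heun: k1 = f(x_n, w_n); k2 = f(x_n + h, w_n + h·k1); w_{n+1} = w_n + (h/2)·(k1 + k2).
x=0.100000, w=-0.400000:
  k1 = f(0.100000, -0.400000) = 0.721300
  k2 = f(0.200000, -0.327870) = 0.582645
  w ← -0.400000 + (0.1/2)·(0.721300 + 0.582645) = -0.334803
x=0.200000, w=-0.334803:
  k1 = f(0.200000, -0.334803) = 0.595193
  k2 = f(0.300000, -0.275283) = 0.473963
  w ← -0.334803 + (0.1/2)·(0.595193 + 0.473963) = -0.281345
x=0.300000, w=-0.281345:
  k1 = f(0.300000, -0.281345) = 0.484934
  k2 = f(0.400000, -0.232852) = 0.378261
  w ← -0.281345 + (0.1/2)·(0.484934 + 0.378261) = -0.238185
w(0.4) ≈ -0.2382

-0.2382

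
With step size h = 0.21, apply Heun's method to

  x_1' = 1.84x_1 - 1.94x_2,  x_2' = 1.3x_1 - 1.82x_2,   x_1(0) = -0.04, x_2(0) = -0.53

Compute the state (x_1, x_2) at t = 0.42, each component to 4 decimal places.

Heun on (x_1,x_2): k1 = f(t_n, state_n); k2 = f(t_n + h, state_n + h·k1); state_{n+1} = state_n + (h/2)·(k1 + k2).
0.000000: (-0.040000, -0.530000)
  k1 = (0.954600, 0.912600)
  predictor → (0.160466, -0.338354)
  k2 = (0.951664, 0.824410)
  → (0.160158, -0.347614)
0.210000: (0.160158, -0.347614)
  k1 = (0.969061, 0.840862)
  predictor → (0.363661, -0.171033)
  k2 = (1.000939, 0.784039)
  → (0.367008, -0.176999)
(x_1(0.42), x_2(0.42)) ≈ (0.3670, -0.1770)

0.3670, -0.1770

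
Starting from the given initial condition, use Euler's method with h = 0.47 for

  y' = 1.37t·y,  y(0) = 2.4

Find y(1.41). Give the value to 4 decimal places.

Euler: y_{n+1} = y_n + h·f(t_n, y_n).
t=0.000000, y=2.400000: f=0.000000 → y ← 2.400000 + 0.47·0.000000 = 2.400000
t=0.470000, y=2.400000: f=1.545360 → y ← 2.400000 + 0.47·1.545360 = 3.126319
t=0.940000, y=3.126319: f=4.026074 → y ← 3.126319 + 0.47·4.026074 = 5.018574
y(1.41) ≈ 5.0186

5.0186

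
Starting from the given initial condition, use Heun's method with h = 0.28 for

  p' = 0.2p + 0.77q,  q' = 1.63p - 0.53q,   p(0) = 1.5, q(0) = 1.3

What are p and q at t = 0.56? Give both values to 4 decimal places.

Heun on (p,q): k1 = f(t_n, state_n); k2 = f(t_n + h, state_n + h·k1); state_{n+1} = state_n + (h/2)·(k1 + k2).
0.000000: (1.500000, 1.300000)
  k1 = (1.301000, 1.756000)
  predictor → (1.864280, 1.791680)
  k2 = (1.752450, 2.089186)
  → (1.927483, 1.838326)
0.280000: (1.927483, 1.838326)
  k1 = (1.801008, 2.167484)
  predictor → (2.431765, 2.445222)
  k2 = (2.369174, 2.667810)
  → (2.511308, 2.515267)
(p(0.56), q(0.56)) ≈ (2.5113, 2.5153)

2.5113, 2.5153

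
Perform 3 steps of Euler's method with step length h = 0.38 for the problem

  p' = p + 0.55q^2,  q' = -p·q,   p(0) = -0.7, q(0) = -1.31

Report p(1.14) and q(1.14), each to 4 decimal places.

0.5075, -2.2454

Euler on (p,q): p_{n+1} = p_n + h·p', q_{n+1} = q_n + h·q'.
0.000000: (-0.700000, -1.310000); f=(0.243855, -0.917000) → (-0.607335, -1.658460)
0.380000: (-0.607335, -1.658460); f=(0.905434, -1.007241) → (-0.263270, -2.041212)
0.760000: (-0.263270, -2.041212); f=(2.028329, -0.537390) → (0.507495, -2.245420)
(p(1.14), q(1.14)) ≈ (0.5075, -2.2454)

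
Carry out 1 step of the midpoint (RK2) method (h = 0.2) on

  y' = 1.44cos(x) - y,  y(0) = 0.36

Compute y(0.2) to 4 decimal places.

0.5530

Midpoint: k1 = f(x_n, y_n); k2 = f(x_n + h/2, y_n + (h/2)·k1); y_{n+1} = y_n + h·k2.
x=0.000000, y=0.360000:
  k1 = f(0.000000, 0.360000) = 1.080000
  k2 = f(0.100000, 0.468000) = 0.964806
  y ← 0.360000 + 0.2·0.964806 = 0.552961
y(0.2) ≈ 0.5530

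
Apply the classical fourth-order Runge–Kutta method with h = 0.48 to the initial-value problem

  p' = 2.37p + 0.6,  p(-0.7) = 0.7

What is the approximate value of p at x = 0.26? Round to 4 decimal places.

8.9057

RK4: k1 = f(x_n, p_n); k2 = f(x_n + h/2, p_n + (h/2)·k1); k3 = f(x_n + h/2, p_n + (h/2)·k2); k4 = f(x_n + h, p_n + h·k3); p_{n+1} = p_n + (h/6)·(k1 + 2k2 + 2k3 + k4).
x=-0.700000, p=0.700000:
  k1 = f(-0.700000, 0.700000) = 2.259000
  k2 = f(-0.460000, 1.242160) = 3.543919
  k3 = f(-0.460000, 1.550541) = 4.274781
  k4 = f(-0.220000, 2.751895) = 7.121991
  p ← 0.700000 + (0.48/6)·(k1 + 2k2 + 2k3 + k4) = 2.701471
x=-0.220000, p=2.701471:
  k1 = f(-0.220000, 2.701471) = 7.002487
  k2 = f(0.020000, 4.382068) = 10.985502
  k3 = f(0.020000, 5.337992) = 13.251041
  k4 = f(0.260000, 9.061971) = 22.076871
  p ← 2.701471 + (0.48/6)·(k1 + 2k2 + 2k3 + k4) = 8.905667
p(0.26) ≈ 8.9057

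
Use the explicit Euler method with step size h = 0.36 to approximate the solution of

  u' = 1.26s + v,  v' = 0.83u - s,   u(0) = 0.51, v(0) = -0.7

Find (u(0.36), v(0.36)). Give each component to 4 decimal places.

0.2580, -0.5476

Euler on (u,v): u_{n+1} = u_n + h·u', v_{n+1} = v_n + h·v'.
0.000000: (0.510000, -0.700000); f=(-0.700000, 0.423300) → (0.258000, -0.547612)
(u(0.36), v(0.36)) ≈ (0.2580, -0.5476)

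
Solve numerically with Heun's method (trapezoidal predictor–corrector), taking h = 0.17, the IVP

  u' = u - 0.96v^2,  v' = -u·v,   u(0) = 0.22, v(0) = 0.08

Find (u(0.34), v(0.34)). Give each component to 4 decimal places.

Heun on (u,v): k1 = f(t_n, state_n); k2 = f(t_n + h, state_n + h·k1); state_{n+1} = state_n + (h/2)·(k1 + k2).
0.000000: (0.220000, 0.080000)
  k1 = (0.213856, -0.017600)
  predictor → (0.256356, 0.077008)
  k2 = (0.250662, -0.019741)
  → (0.259484, 0.076826)
0.170000: (0.259484, 0.076826)
  k1 = (0.253818, -0.019935)
  predictor → (0.302633, 0.073437)
  k2 = (0.297456, -0.022224)
  → (0.306342, 0.073242)
(u(0.34), v(0.34)) ≈ (0.3063, 0.0732)

0.3063, 0.0732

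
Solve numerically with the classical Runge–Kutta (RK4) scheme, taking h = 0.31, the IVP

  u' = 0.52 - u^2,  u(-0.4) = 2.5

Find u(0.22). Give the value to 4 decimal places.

RK4: k1 = f(t_n, u_n); k2 = f(t_n + h/2, u_n + (h/2)·k1); k3 = f(t_n + h/2, u_n + (h/2)·k2); k4 = f(t_n + h, u_n + h·k3); u_{n+1} = u_n + (h/6)·(k1 + 2k2 + 2k3 + k4).
t=-0.400000, u=2.500000:
  k1 = f(-0.400000, 2.500000) = -5.730000
  k2 = f(-0.245000, 1.611850) = -2.078060
  k3 = f(-0.245000, 2.177901) = -4.223251
  k4 = f(-0.090000, 1.190792) = -0.897986
  u ← 2.500000 + (0.31/6)·(k1 + 2k2 + 2k3 + k4) = 1.506419
t=-0.090000, u=1.506419:
  k1 = f(-0.090000, 1.506419) = -1.749297
  k2 = f(0.065000, 1.235278) = -1.005911
  k3 = f(0.065000, 1.350502) = -1.303857
  k4 = f(0.220000, 1.102223) = -0.694895
  u ← 1.506419 + (0.31/6)·(k1 + 2k2 + 2k3 + k4) = 1.141459
u(0.22) ≈ 1.1415

1.1415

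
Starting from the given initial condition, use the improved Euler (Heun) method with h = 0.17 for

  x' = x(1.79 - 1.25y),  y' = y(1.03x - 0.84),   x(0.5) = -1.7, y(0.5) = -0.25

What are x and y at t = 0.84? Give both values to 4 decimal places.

Heun on (x,y): k1 = f(t_n, state_n); k2 = f(t_n + h, state_n + h·k1); state_{n+1} = state_n + (h/2)·(k1 + k2).
0.500000: (-1.700000, -0.250000)
  k1 = (-3.574250, 0.647750)
  predictor → (-2.307622, -0.139883)
  k2 = (-4.534139, 0.449981)
  → (-2.389213, -0.156693)
0.670000: (-2.389213, -0.156693)
  k1 = (-4.744657, 0.517226)
  predictor → (-3.195805, -0.068764)
  k2 = (-5.995188, 0.284113)
  → (-3.302100, -0.088579)
(x(0.84), y(0.84)) ≈ (-3.3021, -0.0886)

-3.3021, -0.0886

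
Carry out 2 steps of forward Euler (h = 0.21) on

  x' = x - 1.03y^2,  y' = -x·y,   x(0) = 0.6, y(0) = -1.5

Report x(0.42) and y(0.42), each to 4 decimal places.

-0.0822, -1.2451

Euler on (x,y): x_{n+1} = x_n + h·x', y_{n+1} = y_n + h·y'.
0.000000: (0.600000, -1.500000); f=(-1.717500, 0.900000) → (0.239325, -1.311000)
0.210000: (0.239325, -1.311000); f=(-1.530958, 0.313755) → (-0.082176, -1.245111)
(x(0.42), y(0.42)) ≈ (-0.0822, -1.2451)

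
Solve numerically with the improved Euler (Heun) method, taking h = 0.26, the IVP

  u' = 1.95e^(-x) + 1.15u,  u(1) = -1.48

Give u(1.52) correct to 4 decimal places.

-2.2639

Heun: k1 = f(x_n, u_n); k2 = f(x_n + h, u_n + h·k1); u_{n+1} = u_n + (h/2)·(k1 + k2).
x=1.000000, u=-1.480000:
  k1 = f(1.000000, -1.480000) = -0.984635
  k2 = f(1.260000, -1.736005) = -1.443281
  u ← -1.480000 + (0.26/2)·(-0.984635 + (-1.443281)) = -1.795629
x=1.260000, u=-1.795629:
  k1 = f(1.260000, -1.795629) = -1.511848
  k2 = f(1.520000, -2.188710) = -2.090528
  u ← -1.795629 + (0.26/2)·(-1.511848 + (-2.090528)) = -2.263938
u(1.52) ≈ -2.2639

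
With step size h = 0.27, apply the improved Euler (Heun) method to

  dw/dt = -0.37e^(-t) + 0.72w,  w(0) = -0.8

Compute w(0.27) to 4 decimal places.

-1.0684

Heun: k1 = f(t_n, w_n); k2 = f(t_n + h, w_n + h·k1); w_{n+1} = w_n + (h/2)·(k1 + k2).
t=0.000000, w=-0.800000:
  k1 = f(0.000000, -0.800000) = -0.946000
  k2 = f(0.270000, -1.055420) = -1.042353
  w ← -0.800000 + (0.27/2)·(-0.946000 + (-1.042353)) = -1.068428
w(0.27) ≈ -1.0684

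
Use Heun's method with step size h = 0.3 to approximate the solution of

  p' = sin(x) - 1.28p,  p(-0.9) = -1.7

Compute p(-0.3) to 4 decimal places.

-1.0136

Heun: k1 = f(x_n, p_n); k2 = f(x_n + h, p_n + h·k1); p_{n+1} = p_n + (h/2)·(k1 + k2).
x=-0.900000, p=-1.700000:
  k1 = f(-0.900000, -1.700000) = 1.392673
  k2 = f(-0.600000, -1.282198) = 1.076571
  p ← -1.700000 + (0.3/2)·(1.392673 + 1.076571) = -1.329613
x=-0.600000, p=-1.329613:
  k1 = f(-0.600000, -1.329613) = 1.137263
  k2 = f(-0.300000, -0.988435) = 0.969676
  p ← -1.329613 + (0.3/2)·(1.137263 + 0.969676) = -1.013573
p(-0.3) ≈ -1.0136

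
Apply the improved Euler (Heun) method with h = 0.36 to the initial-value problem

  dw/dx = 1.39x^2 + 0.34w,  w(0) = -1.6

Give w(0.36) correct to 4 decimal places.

-1.7754

Heun: k1 = f(x_n, w_n); k2 = f(x_n + h, w_n + h·k1); w_{n+1} = w_n + (h/2)·(k1 + k2).
x=0.000000, w=-1.600000:
  k1 = f(0.000000, -1.600000) = -0.544000
  k2 = f(0.360000, -1.795840) = -0.430442
  w ← -1.600000 + (0.36/2)·(-0.544000 + (-0.430442)) = -1.775399
w(0.36) ≈ -1.7754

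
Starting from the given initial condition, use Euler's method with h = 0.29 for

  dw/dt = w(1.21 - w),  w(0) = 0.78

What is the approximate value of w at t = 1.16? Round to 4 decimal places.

Euler: w_{n+1} = w_n + h·f(t_n, w_n).
t=0.000000, w=0.780000: f=0.335400 → w ← 0.780000 + 0.29·0.335400 = 0.877266
t=0.290000, w=0.877266: f=0.291896 → w ← 0.877266 + 0.29·0.291896 = 0.961916
t=0.580000, w=0.961916: f=0.238636 → w ← 0.961916 + 0.29·0.238636 = 1.031120
t=0.870000, w=1.031120: f=0.184446 → w ← 1.031120 + 0.29·0.184446 = 1.084610
w(1.16) ≈ 1.0846

1.0846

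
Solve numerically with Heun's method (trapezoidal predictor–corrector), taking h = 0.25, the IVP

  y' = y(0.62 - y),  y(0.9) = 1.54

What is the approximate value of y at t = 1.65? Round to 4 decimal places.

1.0016

Heun: k1 = f(t_n, y_n); k2 = f(t_n + h, y_n + h·k1); y_{n+1} = y_n + (h/2)·(k1 + k2).
t=0.900000, y=1.540000:
  k1 = f(0.900000, 1.540000) = -1.416800
  k2 = f(1.150000, 1.185800) = -0.670926
  y ← 1.540000 + (0.25/2)·(-1.416800 + (-0.670926)) = 1.279034
t=1.150000, y=1.279034:
  k1 = f(1.150000, 1.279034) = -0.842927
  k2 = f(1.400000, 1.068302) = -0.478923
  y ← 1.279034 + (0.25/2)·(-0.842927 + (-0.478923)) = 1.113803
t=1.400000, y=1.113803:
  k1 = f(1.400000, 1.113803) = -0.549999
  k2 = f(1.650000, 0.976303) = -0.347860
  y ← 1.113803 + (0.25/2)·(-0.549999 + (-0.347860)) = 1.001571
y(1.65) ≈ 1.0016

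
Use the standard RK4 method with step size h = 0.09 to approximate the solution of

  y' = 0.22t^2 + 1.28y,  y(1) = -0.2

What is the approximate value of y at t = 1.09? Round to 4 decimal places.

RK4: k1 = f(t_n, y_n); k2 = f(t_n + h/2, y_n + (h/2)·k1); k3 = f(t_n + h/2, y_n + (h/2)·k2); k4 = f(t_n + h, y_n + h·k3); y_{n+1} = y_n + (h/6)·(k1 + 2k2 + 2k3 + k4).
t=1.000000, y=-0.200000:
  k1 = f(1.000000, -0.200000) = -0.036000
  k2 = f(1.045000, -0.201620) = -0.017828
  k3 = f(1.045000, -0.200802) = -0.016781
  k4 = f(1.090000, -0.201510) = 0.003449
  y ← -0.200000 + (0.09/6)·(k1 + 2k2 + 2k3 + k4) = -0.201527
y(1.09) ≈ -0.2015

-0.2015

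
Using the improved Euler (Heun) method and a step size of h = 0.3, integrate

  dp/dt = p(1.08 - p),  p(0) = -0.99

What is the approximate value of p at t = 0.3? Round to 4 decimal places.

-1.9437

Heun: k1 = f(t_n, p_n); k2 = f(t_n + h, p_n + h·k1); p_{n+1} = p_n + (h/2)·(k1 + k2).
t=0.000000, p=-0.990000:
  k1 = f(0.000000, -0.990000) = -2.049300
  k2 = f(0.300000, -1.604790) = -4.308524
  p ← -0.990000 + (0.3/2)·(-2.049300 + (-4.308524)) = -1.943674
p(0.3) ≈ -1.9437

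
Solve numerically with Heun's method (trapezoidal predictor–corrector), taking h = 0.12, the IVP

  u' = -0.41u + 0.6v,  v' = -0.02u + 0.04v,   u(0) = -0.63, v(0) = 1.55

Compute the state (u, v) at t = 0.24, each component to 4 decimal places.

Heun on (u,v): k1 = f(t_n, state_n); k2 = f(t_n + h, state_n + h·k1); state_{n+1} = state_n + (h/2)·(k1 + k2).
0.000000: (-0.630000, 1.550000)
  k1 = (1.188300, 0.074600)
  predictor → (-0.487404, 1.558952)
  k2 = (1.135207, 0.072106)
  → (-0.490590, 1.558802)
0.120000: (-0.490590, 1.558802)
  k1 = (1.136423, 0.072164)
  predictor → (-0.354219, 1.567462)
  k2 = (1.085707, 0.069783)
  → (-0.357262, 1.567319)
(u(0.24), v(0.24)) ≈ (-0.3573, 1.5673)

-0.3573, 1.5673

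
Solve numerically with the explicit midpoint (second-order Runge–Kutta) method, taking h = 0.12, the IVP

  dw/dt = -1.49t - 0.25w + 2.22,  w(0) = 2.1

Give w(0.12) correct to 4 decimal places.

2.2896

Midpoint: k1 = f(t_n, w_n); k2 = f(t_n + h/2, w_n + (h/2)·k1); w_{n+1} = w_n + h·k2.
t=0.000000, w=2.100000:
  k1 = f(0.000000, 2.100000) = 1.695000
  k2 = f(0.060000, 2.201700) = 1.580175
  w ← 2.100000 + 0.12·1.580175 = 2.289621
w(0.12) ≈ 2.2896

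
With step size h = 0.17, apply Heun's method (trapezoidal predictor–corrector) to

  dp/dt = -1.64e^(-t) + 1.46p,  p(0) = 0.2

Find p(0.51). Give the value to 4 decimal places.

-0.5808

Heun: k1 = f(t_n, p_n); k2 = f(t_n + h, p_n + h·k1); p_{n+1} = p_n + (h/2)·(k1 + k2).
t=0.000000, p=0.200000:
  k1 = f(0.000000, 0.200000) = -1.348000
  k2 = f(0.170000, -0.029160) = -1.426184
  p ← 0.200000 + (0.17/2)·(-1.348000 + (-1.426184)) = -0.035806
t=0.170000, p=-0.035806:
  k1 = f(0.170000, -0.035806) = -1.435887
  k2 = f(0.340000, -0.279906) = -1.575967
  p ← -0.035806 + (0.17/2)·(-1.435887 + (-1.575967)) = -0.291813
t=0.340000, p=-0.291813:
  k1 = f(0.340000, -0.291813) = -1.593351
  k2 = f(0.510000, -0.562683) = -1.806330
  p ← -0.291813 + (0.17/2)·(-1.593351 + (-1.806330)) = -0.580786
p(0.51) ≈ -0.5808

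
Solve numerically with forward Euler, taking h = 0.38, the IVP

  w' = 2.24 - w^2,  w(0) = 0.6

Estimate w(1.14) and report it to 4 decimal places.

Euler: w_{n+1} = w_n + h·f(t_n, w_n).
t=0.000000, w=0.600000: f=1.880000 → w ← 0.600000 + 0.38·1.880000 = 1.314400
t=0.380000, w=1.314400: f=0.512353 → w ← 1.314400 + 0.38·0.512353 = 1.509094
t=0.760000, w=1.509094: f=-0.037365 → w ← 1.509094 + 0.38·(-0.037365) = 1.494895
w(1.14) ≈ 1.4949

1.4949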